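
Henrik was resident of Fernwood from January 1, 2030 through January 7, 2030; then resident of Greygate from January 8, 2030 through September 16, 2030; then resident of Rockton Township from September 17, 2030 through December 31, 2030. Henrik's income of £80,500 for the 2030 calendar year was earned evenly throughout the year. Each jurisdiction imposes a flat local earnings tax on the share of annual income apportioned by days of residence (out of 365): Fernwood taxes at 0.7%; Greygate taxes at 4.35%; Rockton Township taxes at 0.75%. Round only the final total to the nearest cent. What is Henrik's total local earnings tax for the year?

Fernwood, January 1 – January 7, 2030: 7 days → £80,500 × 0.7% × 7/365 = £10.8068
Greygate, January 8 – September 16, 2030: 252 days → £80,500 × 4.35% × 252/365 = £2,417.6466
Rockton Township, September 17 – December 31, 2030: 106 days → £80,500 × 0.75% × 106/365 = £175.3356
Total = £2,603.7890

£2,603.79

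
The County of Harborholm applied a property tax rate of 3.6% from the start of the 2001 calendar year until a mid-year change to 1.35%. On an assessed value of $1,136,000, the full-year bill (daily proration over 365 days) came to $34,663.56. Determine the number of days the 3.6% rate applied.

Let d = days at the first rate; then 365 − d days at the second rate.
$1,136,000 × [3.6%·d + 1.35%·(365−d)] / 365 = $34,663.56
Solving gives d = 276, so the new rate took effect on October 4, 2001.

276 days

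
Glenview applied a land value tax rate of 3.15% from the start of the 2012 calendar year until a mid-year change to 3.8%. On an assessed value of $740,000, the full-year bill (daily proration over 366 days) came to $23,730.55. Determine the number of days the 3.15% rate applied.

334 days

Let d = days at the first rate; then 366 − d days at the second rate.
$740,000 × [3.15%·d + 3.8%·(366−d)] / 366 = $23,730.55
Solving gives d = 334, so the new rate took effect on 30 Nov 2012.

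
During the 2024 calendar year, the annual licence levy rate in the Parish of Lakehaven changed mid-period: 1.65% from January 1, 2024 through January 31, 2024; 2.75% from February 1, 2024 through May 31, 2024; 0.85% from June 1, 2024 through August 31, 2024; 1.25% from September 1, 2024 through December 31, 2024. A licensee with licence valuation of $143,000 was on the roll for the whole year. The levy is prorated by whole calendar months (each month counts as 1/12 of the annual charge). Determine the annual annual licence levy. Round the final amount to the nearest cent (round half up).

January 1 – January 31, 2024: 1 month at 1.65% → $143,000 × 1.65% × 1/12 = $196.6250
February 1 – May 31, 2024: 4 months at 2.75% → $143,000 × 2.75% × 4/12 = $1,310.8333
June 1 – August 31, 2024: 3 months at 0.85% → $143,000 × 0.85% × 3/12 = $303.8750
September 1 – December 31, 2024: 4 months at 1.25% → $143,000 × 1.25% × 4/12 = $595.8333
Total = $2,407.1667

$2,407.17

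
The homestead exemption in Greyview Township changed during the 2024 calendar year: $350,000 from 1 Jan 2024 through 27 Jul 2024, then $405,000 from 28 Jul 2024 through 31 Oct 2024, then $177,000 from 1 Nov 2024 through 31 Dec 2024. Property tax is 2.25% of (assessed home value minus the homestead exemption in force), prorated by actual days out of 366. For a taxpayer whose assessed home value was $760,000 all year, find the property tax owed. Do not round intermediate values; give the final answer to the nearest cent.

$9,549.16

1 Jan – 27 Jul 2024: 209 days, exemption $350,000 → ($760,000 − $350,000) × 2.25% × 209/366 = $5,267.8279
28 Jul – 31 Oct 2024: 96 days, exemption $405,000 → ($760,000 − $405,000) × 2.25% × 96/366 = $2,095.0820
1 Nov – 31 Dec 2024: 61 days, exemption $177,000 → ($760,000 − $177,000) × 2.25% × 61/366 = $2,186.2500
Total = $9,549.1598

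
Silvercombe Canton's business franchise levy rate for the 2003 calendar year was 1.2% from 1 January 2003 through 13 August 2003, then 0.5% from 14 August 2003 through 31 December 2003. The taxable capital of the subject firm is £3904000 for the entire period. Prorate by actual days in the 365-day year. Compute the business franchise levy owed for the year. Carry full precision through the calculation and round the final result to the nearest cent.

1 January – 13 August 2003: 225 days at 1.2% → £3904000 × 1.2% × 225/365 = £28878.9041
14 August – 31 December 2003: 140 days at 0.5% → £3904000 × 0.5% × 140/365 = £7487.1233
Total = £36366.0274

£36366.03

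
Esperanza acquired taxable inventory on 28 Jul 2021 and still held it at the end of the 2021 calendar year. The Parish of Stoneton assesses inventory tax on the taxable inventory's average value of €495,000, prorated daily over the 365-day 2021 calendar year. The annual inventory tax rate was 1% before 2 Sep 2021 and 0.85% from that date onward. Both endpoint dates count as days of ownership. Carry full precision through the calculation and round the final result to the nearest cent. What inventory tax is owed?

28 Jul – 1 Sep 2021: 36 days at 1% → €495,000 × 1% × 36/365 = €488.2192
2 Sep – 31 Dec 2021: 121 days at 0.85% → €495,000 × 0.85% × 121/365 = €1,394.8151
Total = €1,883.0342

€1,883.03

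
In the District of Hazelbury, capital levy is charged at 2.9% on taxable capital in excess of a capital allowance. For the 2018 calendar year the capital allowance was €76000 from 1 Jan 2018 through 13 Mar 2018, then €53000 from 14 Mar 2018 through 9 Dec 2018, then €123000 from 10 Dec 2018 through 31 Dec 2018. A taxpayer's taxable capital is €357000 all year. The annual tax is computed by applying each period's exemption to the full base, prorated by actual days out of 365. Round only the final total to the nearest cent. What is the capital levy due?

1 Jan – 13 Mar 2018: 72 days, exemption €76000 → (€357000 − €76000) × 2.9% × 72/365 = €1607.4740
14 Mar – 9 Dec 2018: 271 days, exemption €53000 → (€357000 − €53000) × 2.9% × 271/365 = €6545.5781
10 Dec – 31 Dec 2018: 22 days, exemption €123000 → (€357000 − €123000) × 2.9% × 22/365 = €409.0192
Total = €8562.0712

€8562.07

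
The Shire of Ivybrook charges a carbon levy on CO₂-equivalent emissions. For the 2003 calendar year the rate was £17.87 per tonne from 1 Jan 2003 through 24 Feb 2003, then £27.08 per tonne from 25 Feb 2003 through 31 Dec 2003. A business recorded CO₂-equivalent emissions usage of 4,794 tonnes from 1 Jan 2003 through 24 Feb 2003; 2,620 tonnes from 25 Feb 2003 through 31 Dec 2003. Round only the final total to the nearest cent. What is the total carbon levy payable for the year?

1 Jan – 24 Feb 2003: 4,794 tonnes at £17.87/tonne → £85668.78
25 Feb – 31 Dec 2003: 2,620 tonnes at £27.08/tonne → £70949.60

£156618.38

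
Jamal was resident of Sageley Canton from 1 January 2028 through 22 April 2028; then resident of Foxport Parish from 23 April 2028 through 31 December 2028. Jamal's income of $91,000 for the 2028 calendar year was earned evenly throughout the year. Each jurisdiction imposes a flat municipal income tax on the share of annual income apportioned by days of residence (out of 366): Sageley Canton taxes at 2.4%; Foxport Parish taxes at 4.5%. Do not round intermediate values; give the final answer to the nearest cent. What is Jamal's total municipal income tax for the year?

Sageley Canton, 1 January – 22 April 2028: 113 days → $91,000 × 2.4% × 113/366 = $674.2951
Foxport Parish, 23 April – 31 December 2028: 253 days → $91,000 × 4.5% × 253/366 = $2,830.6967
Total = $3,504.9918

$3,504.99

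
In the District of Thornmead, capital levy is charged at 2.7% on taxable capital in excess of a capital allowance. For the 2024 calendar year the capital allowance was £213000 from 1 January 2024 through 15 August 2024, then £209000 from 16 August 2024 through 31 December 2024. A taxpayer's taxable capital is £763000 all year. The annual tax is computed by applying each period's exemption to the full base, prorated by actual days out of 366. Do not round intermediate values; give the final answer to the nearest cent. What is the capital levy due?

£14890.72

1 January – 15 August 2024: 228 days, exemption £213000 → (£763000 − £213000) × 2.7% × 228/366 = £9250.8197
16 August – 31 December 2024: 138 days, exemption £209000 → (£763000 − £209000) × 2.7% × 138/366 = £5639.9016
Total = £14890.7213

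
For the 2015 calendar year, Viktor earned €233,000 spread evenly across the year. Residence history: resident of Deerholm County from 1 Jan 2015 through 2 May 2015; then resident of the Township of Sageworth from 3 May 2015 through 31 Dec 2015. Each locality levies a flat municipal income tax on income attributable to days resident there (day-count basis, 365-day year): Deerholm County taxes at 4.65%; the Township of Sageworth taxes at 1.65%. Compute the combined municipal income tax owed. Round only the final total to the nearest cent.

€6,180.88

Deerholm County, 1 Jan – 2 May 2015: 122 days → €233,000 × 4.65% × 122/365 = €3,621.3945
The Township of Sageworth, 3 May – 31 Dec 2015: 243 days → €233,000 × 1.65% × 243/365 = €2,559.4890
Total = €6,180.8836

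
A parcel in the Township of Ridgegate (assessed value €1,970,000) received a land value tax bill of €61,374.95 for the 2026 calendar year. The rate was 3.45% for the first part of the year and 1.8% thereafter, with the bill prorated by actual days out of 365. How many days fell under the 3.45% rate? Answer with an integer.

291 days

Let d = days at the first rate; then 365 − d days at the second rate.
€1,970,000 × [3.45%·d + 1.8%·(365−d)] / 365 = €61,374.95
Solving gives d = 291, so the new rate took effect on 19 October 2026.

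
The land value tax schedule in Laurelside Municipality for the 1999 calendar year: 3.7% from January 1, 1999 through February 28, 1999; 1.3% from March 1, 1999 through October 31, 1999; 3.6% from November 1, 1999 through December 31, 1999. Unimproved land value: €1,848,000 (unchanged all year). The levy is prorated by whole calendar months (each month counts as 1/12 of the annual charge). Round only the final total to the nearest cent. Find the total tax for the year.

€38,500.00

January 1 – February 28, 1999: 2 months at 3.7% → €1,848,000 × 3.7% × 2/12 = €11,396.0000
March 1 – October 31, 1999: 8 months at 1.3% → €1,848,000 × 1.3% × 8/12 = €16,016.0000
November 1 – December 31, 1999: 2 months at 3.6% → €1,848,000 × 3.6% × 2/12 = €11,088.0000
Total = €38,500.0000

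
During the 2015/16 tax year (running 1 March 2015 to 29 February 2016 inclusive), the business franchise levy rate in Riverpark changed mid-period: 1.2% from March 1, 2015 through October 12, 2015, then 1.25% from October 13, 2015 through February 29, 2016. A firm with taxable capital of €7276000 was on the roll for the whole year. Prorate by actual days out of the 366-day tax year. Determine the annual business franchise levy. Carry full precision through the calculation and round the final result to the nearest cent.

March 1 – October 12, 2015: 226 days at 1.2% → €7276000 × 1.2% × 226/366 = €53913.9672
October 13, 2015 – February 29, 2016: 140 days at 1.25% → €7276000 × 1.25% × 140/366 = €34789.6175
Total = €88703.5847

€88703.58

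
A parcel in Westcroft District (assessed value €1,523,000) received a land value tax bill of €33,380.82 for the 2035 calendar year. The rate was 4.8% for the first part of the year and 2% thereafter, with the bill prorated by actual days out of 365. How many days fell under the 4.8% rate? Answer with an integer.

Let d = days at the first rate; then 365 − d days at the second rate.
€1,523,000 × [4.8%·d + 2%·(365−d)] / 365 = €33,380.82
Solving gives d = 25, so the new rate took effect on 26 Jan 2035.

25 days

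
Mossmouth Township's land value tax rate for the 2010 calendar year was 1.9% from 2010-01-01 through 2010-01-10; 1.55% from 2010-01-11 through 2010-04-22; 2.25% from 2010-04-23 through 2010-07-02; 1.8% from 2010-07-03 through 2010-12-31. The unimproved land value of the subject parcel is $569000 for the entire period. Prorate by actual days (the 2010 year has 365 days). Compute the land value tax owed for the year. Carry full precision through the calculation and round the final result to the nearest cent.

$10358.14

2010-01-01 to 2010-01-10: 10 days at 1.9% → $569000 × 1.9% × 10/365 = $296.1918
2010-01-11 to 2010-04-22: 102 days at 1.55% → $569000 × 1.55% × 102/365 = $2464.6274
2010-04-23 to 2010-07-02: 71 days at 2.25% → $569000 × 2.25% × 71/365 = $2490.3493
2010-07-03 to 2010-12-31: 182 days at 1.8% → $569000 × 1.8% × 182/365 = $5106.9699
Total = $10358.1384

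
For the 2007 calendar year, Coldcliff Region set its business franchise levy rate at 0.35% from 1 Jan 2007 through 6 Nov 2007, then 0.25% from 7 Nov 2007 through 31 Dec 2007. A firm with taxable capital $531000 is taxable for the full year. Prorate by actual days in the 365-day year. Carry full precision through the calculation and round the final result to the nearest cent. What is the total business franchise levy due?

1 Jan – 6 Nov 2007: 310 days at 0.35% → $531000 × 0.35% × 310/365 = $1578.4521
7 Nov – 31 Dec 2007: 55 days at 0.25% → $531000 × 0.25% × 55/365 = $200.0342
Total = $1778.4863

$1778.49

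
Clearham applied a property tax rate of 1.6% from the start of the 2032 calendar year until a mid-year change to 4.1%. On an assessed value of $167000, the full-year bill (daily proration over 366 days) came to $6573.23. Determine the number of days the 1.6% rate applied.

24 days

Let d = days at the first rate; then 366 − d days at the second rate.
$167000 × [1.6%·d + 4.1%·(366−d)] / 366 = $6573.23
Solving gives d = 24, so the new rate took effect on 25 January 2032.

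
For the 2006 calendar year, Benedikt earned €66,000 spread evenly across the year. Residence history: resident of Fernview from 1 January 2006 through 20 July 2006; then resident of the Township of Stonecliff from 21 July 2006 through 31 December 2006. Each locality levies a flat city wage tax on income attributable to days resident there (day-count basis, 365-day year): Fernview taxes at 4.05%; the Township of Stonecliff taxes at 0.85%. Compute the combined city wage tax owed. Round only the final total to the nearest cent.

Fernview, 1 January – 20 July 2006: 201 days → €66,000 × 4.05% × 201/365 = €1,471.9808
The Township of Stonecliff, 21 July – 31 December 2006: 164 days → €66,000 × 0.85% × 164/365 = €252.0658
Total = €1,724.0466

€1,724.05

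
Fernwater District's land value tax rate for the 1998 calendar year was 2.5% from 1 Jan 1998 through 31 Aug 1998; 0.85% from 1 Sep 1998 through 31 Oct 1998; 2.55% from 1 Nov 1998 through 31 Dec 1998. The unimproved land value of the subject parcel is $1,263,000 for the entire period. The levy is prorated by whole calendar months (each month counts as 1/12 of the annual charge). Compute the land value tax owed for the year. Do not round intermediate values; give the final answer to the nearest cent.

$28,207.00

1 Jan – 31 Aug 1998: 8 months at 2.5% → $1,263,000 × 2.5% × 8/12 = $21,050.0000
1 Sep – 31 Oct 1998: 2 months at 0.85% → $1,263,000 × 0.85% × 2/12 = $1,789.2500
1 Nov – 31 Dec 1998: 2 months at 2.55% → $1,263,000 × 2.55% × 2/12 = $5,367.7500
Total = $28,207.0000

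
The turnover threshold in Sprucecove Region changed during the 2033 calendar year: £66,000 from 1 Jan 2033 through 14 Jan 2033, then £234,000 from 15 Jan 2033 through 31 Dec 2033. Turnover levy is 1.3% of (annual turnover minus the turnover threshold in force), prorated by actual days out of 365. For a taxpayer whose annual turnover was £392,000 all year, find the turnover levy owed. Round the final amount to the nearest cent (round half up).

1 Jan – 14 Jan 2033: 14 days, exemption £66,000 → (£392,000 − £66,000) × 1.3% × 14/365 = £162.5534
15 Jan – 31 Dec 2033: 351 days, exemption £234,000 → (£392,000 − £234,000) × 1.3% × 351/365 = £1,975.2164
Total = £2,137.7699

£2,137.77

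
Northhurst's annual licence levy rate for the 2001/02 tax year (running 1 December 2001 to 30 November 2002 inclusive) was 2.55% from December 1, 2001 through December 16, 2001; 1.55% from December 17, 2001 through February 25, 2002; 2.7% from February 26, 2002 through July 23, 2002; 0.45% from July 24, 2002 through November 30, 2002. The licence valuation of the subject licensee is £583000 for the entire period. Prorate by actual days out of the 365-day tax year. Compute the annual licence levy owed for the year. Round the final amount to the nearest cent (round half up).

£9726.52

December 1 – December 16, 2001: 16 days at 2.55% → £583000 × 2.55% × 16/365 = £651.6822
December 17, 2001 – February 25, 2002: 71 days at 1.55% → £583000 × 1.55% × 71/365 = £1757.7849
February 26 – July 23, 2002: 148 days at 2.7% → £583000 × 2.7% × 148/365 = £6382.6521
July 24 – November 30, 2002: 130 days at 0.45% → £583000 × 0.45% × 130/365 = £934.3973
Total = £9726.5164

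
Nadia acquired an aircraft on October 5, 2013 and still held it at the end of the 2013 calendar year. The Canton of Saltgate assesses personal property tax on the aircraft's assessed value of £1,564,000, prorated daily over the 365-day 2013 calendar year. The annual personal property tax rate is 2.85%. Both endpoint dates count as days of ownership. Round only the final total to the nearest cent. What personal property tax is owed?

£10,746.61

Days held (October 5 – December 31, 2013): 88 out of 365
Tax = £1,564,000 × 2.85% × 88/365 = £10,746.6082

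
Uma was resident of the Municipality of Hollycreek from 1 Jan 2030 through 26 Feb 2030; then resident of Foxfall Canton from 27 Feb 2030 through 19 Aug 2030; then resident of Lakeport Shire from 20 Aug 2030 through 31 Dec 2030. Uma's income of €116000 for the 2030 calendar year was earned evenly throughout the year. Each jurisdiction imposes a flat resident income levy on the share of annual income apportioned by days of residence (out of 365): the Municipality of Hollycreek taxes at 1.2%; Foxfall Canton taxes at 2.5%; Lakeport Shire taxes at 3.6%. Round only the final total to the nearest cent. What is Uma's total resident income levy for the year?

The Municipality of Hollycreek, 1 Jan – 26 Feb 2030: 57 days → €116000 × 1.2% × 57/365 = €217.3808
Foxfall Canton, 27 Feb – 19 Aug 2030: 174 days → €116000 × 2.5% × 174/365 = €1382.4658
Lakeport Shire, 20 Aug – 31 Dec 2030: 134 days → €116000 × 3.6% × 134/365 = €1533.1068
Total = €3132.9534

€3132.95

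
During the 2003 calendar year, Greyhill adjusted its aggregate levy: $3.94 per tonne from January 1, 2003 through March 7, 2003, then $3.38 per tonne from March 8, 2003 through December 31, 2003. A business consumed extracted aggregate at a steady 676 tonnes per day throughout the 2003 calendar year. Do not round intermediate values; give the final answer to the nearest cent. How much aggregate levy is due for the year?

$858,966.16

January 1 – March 7, 2003: 66 days × 676 tonnes/day = 44,616 tonnes at $3.94/tonne → $175,787.04
March 8 – December 31, 2003: 299 days × 676 tonnes/day = 202,124 tonnes at $3.38/tonne → $683,179.12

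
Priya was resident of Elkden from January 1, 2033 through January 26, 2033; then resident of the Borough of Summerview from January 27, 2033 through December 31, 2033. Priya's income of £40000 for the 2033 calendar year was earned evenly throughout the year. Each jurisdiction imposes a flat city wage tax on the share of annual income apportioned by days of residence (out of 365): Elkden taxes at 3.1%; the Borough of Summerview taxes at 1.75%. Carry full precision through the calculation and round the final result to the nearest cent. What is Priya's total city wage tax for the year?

Elkden, January 1 – January 26, 2033: 26 days → £40000 × 3.1% × 26/365 = £88.3288
The Borough of Summerview, January 27 – December 31, 2033: 339 days → £40000 × 1.75% × 339/365 = £650.1370
Total = £738.4658

£738.47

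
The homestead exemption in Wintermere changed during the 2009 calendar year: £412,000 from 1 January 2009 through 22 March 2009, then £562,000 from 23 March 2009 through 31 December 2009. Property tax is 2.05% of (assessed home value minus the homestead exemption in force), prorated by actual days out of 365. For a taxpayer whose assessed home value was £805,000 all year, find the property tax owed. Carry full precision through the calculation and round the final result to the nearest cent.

1 January – 22 March 2009: 81 days, exemption £412,000 → (£805,000 − £412,000) × 2.05% × 81/365 = £1,787.8808
23 March – 31 December 2009: 284 days, exemption £562,000 → (£805,000 − £562,000) × 2.05% × 284/365 = £3,876.0164
Total = £5,663.8973

£5,663.90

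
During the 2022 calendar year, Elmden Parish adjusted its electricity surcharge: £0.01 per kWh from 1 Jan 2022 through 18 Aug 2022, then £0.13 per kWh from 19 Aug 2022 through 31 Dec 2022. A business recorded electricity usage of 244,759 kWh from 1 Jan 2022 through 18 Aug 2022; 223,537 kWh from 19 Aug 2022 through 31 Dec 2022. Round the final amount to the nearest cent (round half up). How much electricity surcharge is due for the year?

1 Jan – 18 Aug 2022: 244,759 kWh at £0.01/kWh → £2447.59
19 Aug – 31 Dec 2022: 223,537 kWh at £0.13/kWh → £29059.81

£31507.40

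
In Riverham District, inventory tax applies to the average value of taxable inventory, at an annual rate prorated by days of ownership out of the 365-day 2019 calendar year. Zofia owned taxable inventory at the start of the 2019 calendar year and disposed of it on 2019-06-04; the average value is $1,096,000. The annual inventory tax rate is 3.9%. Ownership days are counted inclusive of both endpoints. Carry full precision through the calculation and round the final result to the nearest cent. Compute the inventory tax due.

$18,151.56

Days held (2019-01-01 to 2019-06-04): 155 out of 365
Tax = $1,096,000 × 3.9% × 155/365 = $18,151.5616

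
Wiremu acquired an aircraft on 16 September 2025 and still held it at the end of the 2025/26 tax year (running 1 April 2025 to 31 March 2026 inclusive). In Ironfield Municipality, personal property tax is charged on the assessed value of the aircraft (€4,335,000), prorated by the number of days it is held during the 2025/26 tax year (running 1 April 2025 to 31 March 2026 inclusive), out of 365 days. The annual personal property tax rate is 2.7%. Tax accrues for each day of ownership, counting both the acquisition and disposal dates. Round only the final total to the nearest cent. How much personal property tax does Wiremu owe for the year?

Days held (16 September 2025 – 31 March 2026): 197 out of 365
Tax = €4,335,000 × 2.7% × 197/365 = €63,172.2329

€63,172.23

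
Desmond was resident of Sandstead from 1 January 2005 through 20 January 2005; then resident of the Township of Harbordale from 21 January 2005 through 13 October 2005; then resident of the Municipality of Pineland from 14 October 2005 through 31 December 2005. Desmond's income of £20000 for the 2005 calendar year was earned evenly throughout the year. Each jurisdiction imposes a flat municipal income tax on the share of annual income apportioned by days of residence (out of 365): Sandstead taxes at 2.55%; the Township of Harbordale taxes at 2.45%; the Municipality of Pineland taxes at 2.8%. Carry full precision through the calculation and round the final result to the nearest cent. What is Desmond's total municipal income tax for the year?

Sandstead, 1 January – 20 January 2005: 20 days → £20000 × 2.55% × 20/365 = £27.9452
The Township of Harbordale, 21 January – 13 October 2005: 266 days → £20000 × 2.45% × 266/365 = £357.0959
The Municipality of Pineland, 14 October – 31 December 2005: 79 days → £20000 × 2.8% × 79/365 = £121.2055
Total = £506.2466

£506.25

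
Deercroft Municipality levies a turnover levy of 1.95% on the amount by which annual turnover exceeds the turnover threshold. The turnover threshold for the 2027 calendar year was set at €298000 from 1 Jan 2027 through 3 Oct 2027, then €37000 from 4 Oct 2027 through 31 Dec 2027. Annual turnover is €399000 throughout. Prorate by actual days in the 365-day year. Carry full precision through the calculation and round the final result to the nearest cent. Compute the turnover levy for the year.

1 Jan – 3 Oct 2027: 276 days, exemption €298000 → (€399000 − €298000) × 1.95% × 276/365 = €1489.2658
4 Oct – 31 Dec 2027: 89 days, exemption €37000 → (€399000 − €37000) × 1.95% × 89/365 = €1721.2356
Total = €3210.5014

€3210.50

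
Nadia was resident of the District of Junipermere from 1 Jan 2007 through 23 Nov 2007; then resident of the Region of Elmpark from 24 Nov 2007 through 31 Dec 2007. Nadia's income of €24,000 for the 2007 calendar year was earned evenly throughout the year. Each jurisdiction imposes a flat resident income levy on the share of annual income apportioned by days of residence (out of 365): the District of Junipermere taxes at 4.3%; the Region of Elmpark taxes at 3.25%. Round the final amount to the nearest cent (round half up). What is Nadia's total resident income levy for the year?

€1,005.76

The District of Junipermere, 1 Jan – 23 Nov 2007: 327 days → €24,000 × 4.3% × 327/365 = €924.5589
The Region of Elmpark, 24 Nov – 31 Dec 2007: 38 days → €24,000 × 3.25% × 38/365 = €81.2055
Total = €1,005.7644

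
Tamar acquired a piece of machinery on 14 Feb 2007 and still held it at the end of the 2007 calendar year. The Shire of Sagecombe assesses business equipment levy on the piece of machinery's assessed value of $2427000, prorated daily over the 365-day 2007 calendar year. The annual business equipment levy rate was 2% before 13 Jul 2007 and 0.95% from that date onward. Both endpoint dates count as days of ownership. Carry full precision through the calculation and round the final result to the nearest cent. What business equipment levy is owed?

14 Feb – 12 Jul 2007: 149 days at 2% → $2427000 × 2% × 149/365 = $19814.9589
13 Jul – 31 Dec 2007: 172 days at 0.95% → $2427000 × 0.95% × 172/365 = $10864.9808
Total = $30679.9397

$30679.94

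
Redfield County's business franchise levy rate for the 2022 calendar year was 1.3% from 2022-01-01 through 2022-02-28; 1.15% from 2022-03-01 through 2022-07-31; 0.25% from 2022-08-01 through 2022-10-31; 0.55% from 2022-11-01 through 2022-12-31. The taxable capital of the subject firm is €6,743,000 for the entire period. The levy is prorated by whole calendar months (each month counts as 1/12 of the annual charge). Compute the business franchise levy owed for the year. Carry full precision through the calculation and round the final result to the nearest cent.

2022-01-01 to 2022-02-28: 2 months at 1.3% → €6,743,000 × 1.3% × 2/12 = €14,609.8333
2022-03-01 to 2022-07-31: 5 months at 1.15% → €6,743,000 × 1.15% × 5/12 = €32,310.2083
2022-08-01 to 2022-10-31: 3 months at 0.25% → €6,743,000 × 0.25% × 3/12 = €4,214.3750
2022-11-01 to 2022-12-31: 2 months at 0.55% → €6,743,000 × 0.55% × 2/12 = €6,181.0833
Total = €57,315.5000

€57,315.50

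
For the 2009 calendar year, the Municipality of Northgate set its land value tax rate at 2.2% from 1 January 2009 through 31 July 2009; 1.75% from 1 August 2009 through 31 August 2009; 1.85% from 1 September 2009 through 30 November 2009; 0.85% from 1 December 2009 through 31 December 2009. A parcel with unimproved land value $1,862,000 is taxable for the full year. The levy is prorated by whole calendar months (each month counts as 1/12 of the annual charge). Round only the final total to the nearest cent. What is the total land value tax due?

$36,541.75

1 January – 31 July 2009: 7 months at 2.2% → $1,862,000 × 2.2% × 7/12 = $23,895.6667
1 August – 31 August 2009: 1 month at 1.75% → $1,862,000 × 1.75% × 1/12 = $2,715.4167
1 September – 30 November 2009: 3 months at 1.85% → $1,862,000 × 1.85% × 3/12 = $8,611.7500
1 December – 31 December 2009: 1 month at 0.85% → $1,862,000 × 0.85% × 1/12 = $1,318.9167
Total = $36,541.7500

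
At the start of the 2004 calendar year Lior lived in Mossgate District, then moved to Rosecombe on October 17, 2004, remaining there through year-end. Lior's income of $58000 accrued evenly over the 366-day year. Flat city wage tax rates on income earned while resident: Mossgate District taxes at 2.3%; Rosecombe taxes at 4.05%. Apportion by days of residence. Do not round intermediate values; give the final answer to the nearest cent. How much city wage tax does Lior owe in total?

Mossgate District, January 1 – October 16, 2004: 290 days → $58000 × 2.3% × 290/366 = $1056.9945
Rosecombe, October 17 – December 31, 2004: 76 days → $58000 × 4.05% × 76/366 = $487.7705
Total = $1544.7650

$1544.77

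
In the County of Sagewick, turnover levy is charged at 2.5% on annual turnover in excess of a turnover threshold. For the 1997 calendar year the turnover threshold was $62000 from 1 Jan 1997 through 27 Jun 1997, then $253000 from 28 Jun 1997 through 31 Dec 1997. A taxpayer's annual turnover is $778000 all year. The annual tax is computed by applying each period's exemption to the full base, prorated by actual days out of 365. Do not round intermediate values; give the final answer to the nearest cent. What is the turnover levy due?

1 Jan – 27 Jun 1997: 178 days, exemption $62000 → ($778000 − $62000) × 2.5% × 178/365 = $8729.3151
28 Jun – 31 Dec 1997: 187 days, exemption $253000 → ($778000 − $253000) × 2.5% × 187/365 = $6724.3151
Total = $15453.6301

$15453.63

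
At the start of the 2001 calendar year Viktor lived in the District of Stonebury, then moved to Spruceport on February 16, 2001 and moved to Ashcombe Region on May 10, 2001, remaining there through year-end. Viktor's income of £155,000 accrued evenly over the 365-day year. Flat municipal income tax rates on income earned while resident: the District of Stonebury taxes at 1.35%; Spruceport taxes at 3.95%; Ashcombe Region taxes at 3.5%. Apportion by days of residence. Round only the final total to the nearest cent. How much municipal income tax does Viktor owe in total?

£5,163.62

The District of Stonebury, January 1 – February 15, 2001: 46 days → £155,000 × 1.35% × 46/365 = £263.7123
Spruceport, February 16 – May 9, 2001: 83 days → £155,000 × 3.95% × 83/365 = £1,392.2397
Ashcombe Region, May 10 – December 31, 2001: 236 days → £155,000 × 3.5% × 236/365 = £3,507.6712
Total = £5,163.6233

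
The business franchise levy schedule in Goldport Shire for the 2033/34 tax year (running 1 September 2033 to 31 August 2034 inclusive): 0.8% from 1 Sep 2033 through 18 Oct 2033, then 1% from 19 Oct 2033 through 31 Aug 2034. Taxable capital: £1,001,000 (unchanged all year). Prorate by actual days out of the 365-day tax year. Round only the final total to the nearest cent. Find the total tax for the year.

1 Sep – 18 Oct 2033: 48 days at 0.8% → £1,001,000 × 0.8% × 48/365 = £1,053.1068
19 Oct 2033 – 31 Aug 2034: 317 days at 1% → £1,001,000 × 1% × 317/365 = £8,693.6164
Total = £9,746.7233

£9,746.72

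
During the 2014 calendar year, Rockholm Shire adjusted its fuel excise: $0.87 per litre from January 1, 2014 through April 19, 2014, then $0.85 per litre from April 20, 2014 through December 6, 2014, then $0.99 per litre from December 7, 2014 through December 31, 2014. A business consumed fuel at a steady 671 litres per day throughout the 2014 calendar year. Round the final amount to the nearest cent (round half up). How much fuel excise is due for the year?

$211,989.03

January 1 – April 19, 2014: 109 days × 671 litres/day = 73,139 litres at $0.87/litre → $63,630.93
April 20 – December 6, 2014: 231 days × 671 litres/day = 155,001 litres at $0.85/litre → $131,750.85
December 7 – December 31, 2014: 25 days × 671 litres/day = 16,775 litres at $0.99/litre → $16,607.25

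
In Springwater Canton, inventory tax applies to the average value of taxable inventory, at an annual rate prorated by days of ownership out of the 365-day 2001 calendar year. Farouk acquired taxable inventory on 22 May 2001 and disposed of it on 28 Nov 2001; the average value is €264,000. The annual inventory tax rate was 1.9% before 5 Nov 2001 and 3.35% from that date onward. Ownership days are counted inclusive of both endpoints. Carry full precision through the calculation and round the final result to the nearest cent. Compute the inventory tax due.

€2,876.52

22 May – 4 Nov 2001: 167 days at 1.9% → €264,000 × 1.9% × 167/365 = €2,294.9918
5 Nov – 28 Nov 2001: 24 days at 3.35% → €264,000 × 3.35% × 24/365 = €581.5233
Total = €2,876.5151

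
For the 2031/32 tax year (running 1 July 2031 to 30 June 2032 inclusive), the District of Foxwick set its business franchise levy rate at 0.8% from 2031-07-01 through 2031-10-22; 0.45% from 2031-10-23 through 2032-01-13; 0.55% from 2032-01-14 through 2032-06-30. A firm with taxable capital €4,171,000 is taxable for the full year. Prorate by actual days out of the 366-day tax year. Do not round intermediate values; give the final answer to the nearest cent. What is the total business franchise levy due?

€25,242.53

2031-07-01 to 2031-10-22: 114 days at 0.8% → €4,171,000 × 0.8% × 114/366 = €10,393.3115
2031-10-23 to 2032-01-13: 83 days at 0.45% → €4,171,000 × 0.45% × 83/366 = €4,256.4713
2032-01-14 to 2032-06-30: 169 days at 0.55% → €4,171,000 × 0.55% × 169/366 = €10,592.7445
Total = €25,242.5273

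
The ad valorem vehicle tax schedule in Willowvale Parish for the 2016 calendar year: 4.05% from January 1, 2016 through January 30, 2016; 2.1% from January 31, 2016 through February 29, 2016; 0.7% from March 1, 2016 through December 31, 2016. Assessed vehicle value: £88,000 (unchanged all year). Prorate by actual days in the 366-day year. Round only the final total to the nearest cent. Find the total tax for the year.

January 1 – January 30, 2016: 30 days at 4.05% → £88,000 × 4.05% × 30/366 = £292.1311
January 31 – February 29, 2016: 30 days at 2.1% → £88,000 × 2.1% × 30/366 = £151.4754
March 1 – December 31, 2016: 306 days at 0.7% → £88,000 × 0.7% × 306/366 = £515.0164
Total = £958.6230

£958.62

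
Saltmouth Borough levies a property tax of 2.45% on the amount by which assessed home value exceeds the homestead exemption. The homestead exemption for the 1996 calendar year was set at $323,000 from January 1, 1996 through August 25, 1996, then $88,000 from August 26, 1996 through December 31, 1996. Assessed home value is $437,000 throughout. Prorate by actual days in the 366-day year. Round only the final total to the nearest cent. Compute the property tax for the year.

January 1 – August 25, 1996: 238 days, exemption $323,000 → ($437,000 − $323,000) × 2.45% × 238/366 = $1,816.2131
August 26 – December 31, 1996: 128 days, exemption $88,000 → ($437,000 − $88,000) × 2.45% × 128/366 = $2,990.3388
Total = $4,806.5519

$4,806.55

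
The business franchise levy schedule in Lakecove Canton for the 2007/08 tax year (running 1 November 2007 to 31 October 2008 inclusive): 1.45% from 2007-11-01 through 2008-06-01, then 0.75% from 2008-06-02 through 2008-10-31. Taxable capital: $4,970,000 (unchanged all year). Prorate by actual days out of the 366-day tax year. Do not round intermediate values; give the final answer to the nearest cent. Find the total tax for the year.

2007-11-01 to 2008-06-01: 214 days at 1.45% → $4,970,000 × 1.45% × 214/366 = $42,136.3661
2008-06-02 to 2008-10-31: 152 days at 0.75% → $4,970,000 × 0.75% × 152/366 = $15,480.3279
Total = $57,616.6940

$57,616.69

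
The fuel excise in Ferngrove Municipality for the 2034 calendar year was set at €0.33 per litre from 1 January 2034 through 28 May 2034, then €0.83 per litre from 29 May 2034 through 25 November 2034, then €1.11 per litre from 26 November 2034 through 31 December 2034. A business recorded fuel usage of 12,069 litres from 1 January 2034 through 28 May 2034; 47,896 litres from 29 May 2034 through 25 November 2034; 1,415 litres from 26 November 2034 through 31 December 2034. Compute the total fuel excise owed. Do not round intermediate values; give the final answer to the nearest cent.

1 January – 28 May 2034: 12,069 litres at €0.33/litre → €3,982.77
29 May – 25 November 2034: 47,896 litres at €0.83/litre → €39,753.68
26 November – 31 December 2034: 1,415 litres at €1.11/litre → €1,570.65

€45,307.10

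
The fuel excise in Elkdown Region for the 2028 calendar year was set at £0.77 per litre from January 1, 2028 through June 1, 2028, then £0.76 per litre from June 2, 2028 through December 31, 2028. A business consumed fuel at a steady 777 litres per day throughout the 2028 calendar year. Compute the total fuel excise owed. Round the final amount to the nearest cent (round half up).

£217,319.13

January 1 – June 1, 2028: 153 days × 777 litres/day = 118,881 litres at £0.77/litre → £91,538.37
June 2 – December 31, 2028: 213 days × 777 litres/day = 165,501 litres at £0.76/litre → £125,780.76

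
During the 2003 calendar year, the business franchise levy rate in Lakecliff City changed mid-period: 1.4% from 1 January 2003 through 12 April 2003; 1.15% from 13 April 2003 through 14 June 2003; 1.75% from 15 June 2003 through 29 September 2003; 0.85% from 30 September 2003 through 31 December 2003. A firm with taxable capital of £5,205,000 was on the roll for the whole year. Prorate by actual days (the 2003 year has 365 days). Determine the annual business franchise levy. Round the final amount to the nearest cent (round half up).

£68,670.35

1 January – 12 April 2003: 102 days at 1.4% → £5,205,000 × 1.4% × 102/365 = £20,363.6712
13 April – 14 June 2003: 63 days at 1.15% → £5,205,000 × 1.15% × 63/365 = £10,331.5685
15 June – 29 September 2003: 107 days at 1.75% → £5,205,000 × 1.75% × 107/365 = £26,702.3630
30 September – 31 December 2003: 93 days at 0.85% → £5,205,000 × 0.85% × 93/365 = £11,272.7466
Total = £68,670.3493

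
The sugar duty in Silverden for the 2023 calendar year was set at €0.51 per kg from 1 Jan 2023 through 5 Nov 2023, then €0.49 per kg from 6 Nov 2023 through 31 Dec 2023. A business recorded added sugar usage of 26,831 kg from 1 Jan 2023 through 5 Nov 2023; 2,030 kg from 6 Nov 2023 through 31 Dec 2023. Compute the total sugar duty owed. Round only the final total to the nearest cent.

1 Jan – 5 Nov 2023: 26,831 kg at €0.51/kg → €13,683.81
6 Nov – 31 Dec 2023: 2,030 kg at €0.49/kg → €994.70

€14,678.51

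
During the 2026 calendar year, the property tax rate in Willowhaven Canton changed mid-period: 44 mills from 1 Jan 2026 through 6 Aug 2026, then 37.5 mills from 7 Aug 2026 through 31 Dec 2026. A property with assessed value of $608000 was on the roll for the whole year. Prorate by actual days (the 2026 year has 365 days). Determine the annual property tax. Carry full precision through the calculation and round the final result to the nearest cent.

1 Jan – 6 Aug 2026: 218 days at 44 mills → $608000 × 4.4% × 218/365 = $15977.9068
7 Aug – 31 Dec 2026: 147 days at 37.5 mills → $608000 × 3.75% × 147/365 = $9182.4658
Total = $25160.3726

$25160.37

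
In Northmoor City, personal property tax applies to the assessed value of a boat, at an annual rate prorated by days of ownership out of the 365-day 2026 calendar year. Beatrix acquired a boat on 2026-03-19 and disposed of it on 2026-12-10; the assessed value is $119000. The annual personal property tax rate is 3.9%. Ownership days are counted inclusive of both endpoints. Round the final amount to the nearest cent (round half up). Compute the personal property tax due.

Days held (2026-03-19 to 2026-12-10): 267 out of 365
Tax = $119000 × 3.9% × 267/365 = $3394.9233

$3394.92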